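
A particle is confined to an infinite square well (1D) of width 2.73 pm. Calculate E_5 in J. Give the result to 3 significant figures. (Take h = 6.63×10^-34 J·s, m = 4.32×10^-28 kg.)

E_5 = 4.27×10^-16 J

For an infinite well E_n = n²h²/(8mL²), so E_1 = h²/(8mL²) = (6.63×10^-34)²/(8·4.32×10^-28·(2.73×10^-12 m)²) = 1.707×10^-17 J.
Then E_5 = 5²·E_1 = 25·1.707×10^-17 J = 4.27×10^-16 J.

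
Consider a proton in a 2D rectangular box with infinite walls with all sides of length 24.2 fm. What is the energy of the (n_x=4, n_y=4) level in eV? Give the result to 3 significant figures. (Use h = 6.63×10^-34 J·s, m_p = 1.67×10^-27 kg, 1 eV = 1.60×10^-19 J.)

E = 1.12×10^7 eV

For a 2D rectangular well E = (h²/8m_p)·Σ n_i²/L_i² = (6.63×10^-34)²/(8·1.67×10^-27) · [4²/(24.2 fm)² + 4²/(24.2 fm)²].
Evaluating gives E = 1.798×10^-12 J = 1.12×10^7 eV.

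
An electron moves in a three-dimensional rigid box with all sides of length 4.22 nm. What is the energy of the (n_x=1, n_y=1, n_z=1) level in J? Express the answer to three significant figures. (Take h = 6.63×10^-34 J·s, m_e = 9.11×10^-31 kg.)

For a 3D rectangular well E = (h²/8m_e)·Σ n_i²/L_i² = (6.63×10^-34)²/(8·9.11×10^-31) · [1²/(4.22 nm)² + 1²/(4.22 nm)² + 1²/(4.22 nm)²].
Evaluating gives E = 1.02×10^-20 J.

E = 1.02×10^-20 J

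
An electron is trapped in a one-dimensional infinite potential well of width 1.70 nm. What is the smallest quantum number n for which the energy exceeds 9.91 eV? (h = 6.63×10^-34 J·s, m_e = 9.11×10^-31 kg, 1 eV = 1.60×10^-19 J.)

n = 9

E_1 = h²/(8m_eL²) = 2.087×10^-20 J = 0.1304 eV.
Need n² > 9.91/0.1304 = 76.00, i.e. n > 8.718.
The smallest integer satisfying this is n = 9.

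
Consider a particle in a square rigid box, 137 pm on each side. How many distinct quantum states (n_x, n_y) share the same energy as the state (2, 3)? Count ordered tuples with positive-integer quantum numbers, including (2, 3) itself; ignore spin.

The level has n_x² + n_y² = 13. The ordered positive-integer solutions are (2, 3), (3, 2).
That gives 2 states.

degeneracy = 2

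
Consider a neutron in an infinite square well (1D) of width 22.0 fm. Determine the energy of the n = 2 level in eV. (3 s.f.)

For an infinite well E_n = n²h²/(8m_nL²), so E_1 = h²/(8m_nL²) = (6.626×10^-34)²/(8·1.675×10^-27·(2.20×10^-14 m)²) = 6.769×10^-14 J.
Then E_2 = 2²·E_1 = 4·6.769×10^-14 J = 2.708×10^-13 J.
Converting, E_2 = 2.708×10^-13 J / (1.602×10^-19 J/eV) = 1.69×10^6 eV.

E_2 = 1.69×10^6 eV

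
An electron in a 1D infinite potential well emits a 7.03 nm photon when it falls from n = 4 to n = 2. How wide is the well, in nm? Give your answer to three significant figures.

The photon carries ΔE = hc/λ = 6.626×10^-34·2.998×10^8/7.03×10^-9 m = 2.826×10^-17 J.
Since ΔE = (4² − 2²)E_1, E_1 = 2.355×10^-18 J, and L = h/√(8m_eE_1) = 1.60×10^-10 m = 0.160 nm.

L = 0.160 nm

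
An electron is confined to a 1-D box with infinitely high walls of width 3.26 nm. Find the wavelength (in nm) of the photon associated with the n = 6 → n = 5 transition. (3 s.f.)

λ = 3.19×10^3 nm

E_1 = h²/(8m_eL²) = 5.669×10^-21 J, so ΔE = (6² − 5²)E_1 = 6.236×10^-20 J.
λ = hc/ΔE = (6.626×10^-34·2.998×10^8)/6.236×10^-20 = 3.19×10^-6 m = 3.19×10^3 nm.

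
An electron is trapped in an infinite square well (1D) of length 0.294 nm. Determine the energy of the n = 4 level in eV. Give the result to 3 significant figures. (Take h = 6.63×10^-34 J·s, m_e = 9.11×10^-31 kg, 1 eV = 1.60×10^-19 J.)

E_4 = 69.8 eV

For an infinite well E_n = n²h²/(8m_eL²), so E_1 = h²/(8m_eL²) = (6.63×10^-34)²/(8·9.11×10^-31·(2.94×10^-10 m)²) = 6.978×10^-19 J.
Then E_4 = 4²·E_1 = 16·6.978×10^-19 J = 1.116×10^-17 J.
Converting, E_4 = 1.116×10^-17 J / (1.60×10^-19 J/eV) = 69.8 eV.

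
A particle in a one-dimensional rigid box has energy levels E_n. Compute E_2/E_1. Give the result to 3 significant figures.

4.00

E_n ∝ n², so E_2/E_1 = 2²/1² = 4/1 = 4.00.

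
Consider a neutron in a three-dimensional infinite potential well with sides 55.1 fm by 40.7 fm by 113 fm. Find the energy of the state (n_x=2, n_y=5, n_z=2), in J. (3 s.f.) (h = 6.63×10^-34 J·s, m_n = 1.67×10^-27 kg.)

For a 3D rectangular well E = (h²/8m_n)·Σ n_i²/L_i² = (6.63×10^-34)²/(8·1.67×10^-27) · [2²/(55.1 fm)² + 5²/(40.7 fm)² + 2²/(113 fm)²].
Evaluating gives E = 5.50×10^-13 J.

E = 5.50×10^-13 J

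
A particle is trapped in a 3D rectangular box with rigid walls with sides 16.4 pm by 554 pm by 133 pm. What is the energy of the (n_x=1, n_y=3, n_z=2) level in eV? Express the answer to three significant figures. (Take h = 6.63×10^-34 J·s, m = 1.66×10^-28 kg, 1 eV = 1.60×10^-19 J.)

E = 8.22 eV

For a 3D rectangular well E = (h²/8m)·Σ n_i²/L_i² = (6.63×10^-34)²/(8·1.66×10^-28) · [1²/(16.4 pm)² + 3²/(554 pm)² + 2²/(133 pm)²].
Evaluating gives E = 1.315×10^-18 J = 8.22 eV.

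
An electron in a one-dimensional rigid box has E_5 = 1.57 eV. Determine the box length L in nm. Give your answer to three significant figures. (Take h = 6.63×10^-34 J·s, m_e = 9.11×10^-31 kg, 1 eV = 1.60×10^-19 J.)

From E_n = n²h²/(8m_eL²), L = n·h/√(8m_eE_n).
E_5 = 1.57 eV = 2.512×10^-19 J, so L = 5·6.63×10^-34/√(8·9.11×10^-31·2.512×10^-19) = 2.45×10^-9 m = 2.45 nm.

L = 2.45 nm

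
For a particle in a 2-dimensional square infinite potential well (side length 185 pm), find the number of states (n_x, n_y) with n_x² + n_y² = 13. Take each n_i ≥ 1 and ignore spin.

degeneracy = 2

The level has n_x² + n_y² = 13. The ordered positive-integer solutions are (2, 3), (3, 2).
That gives 2 states.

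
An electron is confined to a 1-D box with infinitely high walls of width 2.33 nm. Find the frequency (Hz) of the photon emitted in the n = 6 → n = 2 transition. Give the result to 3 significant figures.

E_1 = h²/(8m_eL²) = 1.110×10^-20 J and ΔE = (6² − 2²)E_1 = 3.552×10^-19 J.
f = ΔE/h = 3.552×10^-19/6.626×10^-34 = 5.36×10^14 Hz.

f = 5.36×10^14 Hz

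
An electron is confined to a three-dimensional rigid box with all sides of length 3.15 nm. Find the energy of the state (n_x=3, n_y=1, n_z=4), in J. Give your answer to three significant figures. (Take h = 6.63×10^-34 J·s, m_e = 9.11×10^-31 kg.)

E = 1.58×10^-19 J

For a 3D rectangular well E = (h²/8m_e)·Σ n_i²/L_i² = (6.63×10^-34)²/(8·9.11×10^-31) · [3²/(3.15 nm)² + 1²/(3.15 nm)² + 4²/(3.15 nm)²].
Evaluating gives E = 1.58×10^-19 J.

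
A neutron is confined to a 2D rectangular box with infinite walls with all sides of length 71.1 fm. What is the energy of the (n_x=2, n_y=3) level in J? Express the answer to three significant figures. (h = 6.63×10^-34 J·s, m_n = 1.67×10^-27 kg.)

For a 2D rectangular well E = (h²/8m_n)·Σ n_i²/L_i² = (6.63×10^-34)²/(8·1.67×10^-27) · [2²/(71.1 fm)² + 3²/(71.1 fm)²].
Evaluating gives E = 8.46×10^-14 J.

E = 8.46×10^-14 J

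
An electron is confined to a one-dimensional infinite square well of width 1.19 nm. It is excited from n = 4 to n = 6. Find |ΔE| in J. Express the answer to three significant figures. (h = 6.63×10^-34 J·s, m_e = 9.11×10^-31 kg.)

E_1 = h²/(8m_eL²) = 4.259×10^-20 J.
|ΔE| = |4² − 6²|·E_1 = 20·4.259×10^-20 J = 8.52×10^-19 J.

|ΔE| = 8.52×10^-19 J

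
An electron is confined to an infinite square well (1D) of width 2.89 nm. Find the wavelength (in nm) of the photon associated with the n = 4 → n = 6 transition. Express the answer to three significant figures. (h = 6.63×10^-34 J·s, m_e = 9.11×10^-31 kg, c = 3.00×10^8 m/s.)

λ = 1.38×10^3 nm

E_1 = h²/(8m_eL²) = 7.221×10^-21 J, so ΔE = (6² − 4²)E_1 = 1.444×10^-19 J.
λ = hc/ΔE = (6.63×10^-34·3.00×10^8)/1.444×10^-19 = 1.38×10^-6 m = 1.38×10^3 nm.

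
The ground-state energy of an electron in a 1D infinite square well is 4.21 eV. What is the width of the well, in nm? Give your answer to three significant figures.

L = 0.299 nm

From E_n = n²h²/(8m_eL²), L = n·h/√(8m_eE_n).
E_1 = 4.21 eV = 6.744×10^-19 J, so L = 1·6.626×10^-34/√(8·9.109×10^-31·6.744×10^-19) = 2.99×10^-10 m = 0.299 nm.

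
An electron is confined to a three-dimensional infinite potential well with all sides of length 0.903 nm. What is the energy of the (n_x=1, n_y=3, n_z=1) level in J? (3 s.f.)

E = 8.13×10^-19 J

For a 3D rectangular well E = (h²/8m_e)·Σ n_i²/L_i² = (6.626×10^-34)²/(8·9.109×10^-31) · [1²/(0.903 nm)² + 3²/(0.903 nm)² + 1²/(0.903 nm)²].
Evaluating gives E = 8.13×10^-19 J.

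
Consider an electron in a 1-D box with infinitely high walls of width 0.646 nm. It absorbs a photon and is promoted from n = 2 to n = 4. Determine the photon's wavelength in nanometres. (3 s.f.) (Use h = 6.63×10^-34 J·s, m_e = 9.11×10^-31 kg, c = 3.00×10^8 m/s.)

E_1 = h²/(8m_eL²) = 1.445×10^-19 J, so ΔE = (4² − 2²)E_1 = 1.734×10^-18 J.
λ = hc/ΔE = (6.63×10^-34·3.00×10^8)/1.734×10^-18 = 1.15×10^-7 m = 115 nm.

λ = 115 nm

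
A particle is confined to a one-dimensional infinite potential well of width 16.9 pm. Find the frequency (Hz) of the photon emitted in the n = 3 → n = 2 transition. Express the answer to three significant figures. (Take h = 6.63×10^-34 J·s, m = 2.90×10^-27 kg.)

E_1 = h²/(8mL²) = 6.634×10^-20 J and ΔE = (3² − 2²)E_1 = 3.317×10^-19 J.
f = ΔE/h = 3.317×10^-19/6.63×10^-34 = 5.00×10^14 Hz.

f = 5.00×10^14 Hz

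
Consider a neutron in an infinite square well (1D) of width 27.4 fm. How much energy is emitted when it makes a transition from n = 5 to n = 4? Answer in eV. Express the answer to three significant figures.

E_1 = h²/(8m_nL²) = 4.364×10^-14 J.
|ΔE| = |5² − 4²|·E_1 = 9·4.364×10^-14 J = 3.928×10^-13 J = 2.45×10^6 eV.

|ΔE| = 2.45×10^6 eV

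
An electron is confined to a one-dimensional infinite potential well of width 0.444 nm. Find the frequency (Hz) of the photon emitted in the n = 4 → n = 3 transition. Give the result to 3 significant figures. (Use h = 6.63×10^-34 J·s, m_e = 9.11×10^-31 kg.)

f = 3.23×10^15 Hz

E_1 = h²/(8m_eL²) = 3.060×10^-19 J and ΔE = (4² − 3²)E_1 = 2.142×10^-18 J.
f = ΔE/h = 2.142×10^-18/6.63×10^-34 = 3.23×10^15 Hz.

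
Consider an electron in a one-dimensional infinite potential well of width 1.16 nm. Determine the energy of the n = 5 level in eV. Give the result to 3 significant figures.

For an infinite well E_n = n²h²/(8m_eL²), so E_1 = h²/(8m_eL²) = (6.626×10^-34)²/(8·9.109×10^-31·(1.16×10^-9 m)²) = 4.477×10^-20 J.
Then E_5 = 5²·E_1 = 25·4.477×10^-20 J = 1.119×10^-18 J.
Converting, E_5 = 1.119×10^-18 J / (1.602×10^-19 J/eV) = 6.99 eV.

E_5 = 6.99 eV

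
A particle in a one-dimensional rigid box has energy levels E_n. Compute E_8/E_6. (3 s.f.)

E_n ∝ n², so E_8/E_6 = 8²/6² = 64/36 = 1.78.

1.78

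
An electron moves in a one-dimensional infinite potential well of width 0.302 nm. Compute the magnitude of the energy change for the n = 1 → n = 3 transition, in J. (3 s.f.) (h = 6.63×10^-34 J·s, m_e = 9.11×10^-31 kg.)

|ΔE| = 5.29×10^-18 J

E_1 = h²/(8m_eL²) = 6.613×10^-19 J.
|ΔE| = |1² − 3²|·E_1 = 8·6.613×10^-19 J = 5.29×10^-18 J.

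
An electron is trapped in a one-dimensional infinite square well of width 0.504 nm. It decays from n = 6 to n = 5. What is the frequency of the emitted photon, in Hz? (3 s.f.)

E_1 = h²/(8m_eL²) = 2.372×10^-19 J and ΔE = (6² − 5²)E_1 = 2.609×10^-18 J.
f = ΔE/h = 2.609×10^-18/6.626×10^-34 = 3.94×10^15 Hz.

f = 3.94×10^15 Hz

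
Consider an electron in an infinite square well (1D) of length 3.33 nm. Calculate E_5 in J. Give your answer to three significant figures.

E_5 = 1.36×10^-19 J

For an infinite well E_n = n²h²/(8m_eL²), so E_1 = h²/(8m_eL²) = (6.626×10^-34)²/(8·9.109×10^-31·(3.33×10^-9 m)²) = 5.433×10^-21 J.
Then E_5 = 5²·E_1 = 25·5.433×10^-21 J = 1.36×10^-19 J.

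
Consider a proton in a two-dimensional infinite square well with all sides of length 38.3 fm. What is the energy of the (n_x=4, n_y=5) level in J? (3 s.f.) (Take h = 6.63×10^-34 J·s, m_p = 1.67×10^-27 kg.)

For a 2D rectangular well E = (h²/8m_p)·Σ n_i²/L_i² = (6.63×10^-34)²/(8·1.67×10^-27) · [4²/(38.3 fm)² + 5²/(38.3 fm)²].
Evaluating gives E = 9.20×10^-13 J.

E = 9.20×10^-13 J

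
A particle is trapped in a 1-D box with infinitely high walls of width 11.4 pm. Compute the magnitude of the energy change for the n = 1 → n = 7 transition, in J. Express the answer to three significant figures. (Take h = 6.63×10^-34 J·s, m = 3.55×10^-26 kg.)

E_1 = h²/(8mL²) = 1.191×10^-20 J.
|ΔE| = |1² − 7²|·E_1 = 48·1.191×10^-20 J = 5.72×10^-19 J.

|ΔE| = 5.72×10^-19 J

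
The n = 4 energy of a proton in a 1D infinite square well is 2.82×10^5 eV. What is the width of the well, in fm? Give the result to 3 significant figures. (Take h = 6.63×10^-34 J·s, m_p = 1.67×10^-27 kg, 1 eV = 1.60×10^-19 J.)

L = 108 fm

From E_n = n²h²/(8m_pL²), L = n·h/√(8m_pE_n).
E_4 = 2.82×10^5 eV = 4.512×10^-14 J, so L = 4·6.63×10^-34/√(8·1.67×10^-27·4.512×10^-14) = 1.08×10^-13 m = 108 fm.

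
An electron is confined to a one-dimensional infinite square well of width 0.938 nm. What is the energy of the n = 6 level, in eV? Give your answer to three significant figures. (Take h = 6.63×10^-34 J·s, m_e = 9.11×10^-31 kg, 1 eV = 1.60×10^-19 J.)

E_6 = 15.4 eV

For an infinite well E_n = n²h²/(8m_eL²), so E_1 = h²/(8m_eL²) = (6.63×10^-34)²/(8·9.11×10^-31·(9.38×10^-10 m)²) = 6.855×10^-20 J.
Then E_6 = 6²·E_1 = 36·6.855×10^-20 J = 2.468×10^-18 J.
Converting, E_6 = 2.468×10^-18 J / (1.60×10^-19 J/eV) = 15.4 eV.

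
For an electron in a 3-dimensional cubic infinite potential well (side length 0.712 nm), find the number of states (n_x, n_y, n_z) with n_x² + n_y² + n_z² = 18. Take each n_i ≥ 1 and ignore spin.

The level has n_x² + n_y² + n_z² = 18. The ordered positive-integer solutions are (1, 1, 4), (1, 4, 1), (4, 1, 1).
That gives 3 states.

degeneracy = 3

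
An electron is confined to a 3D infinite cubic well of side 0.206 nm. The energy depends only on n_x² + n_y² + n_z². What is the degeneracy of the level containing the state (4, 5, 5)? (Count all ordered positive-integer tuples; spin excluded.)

The level has n_x² + n_y² + n_z² = 66. The ordered positive-integer solutions are (1, 1, 8), (1, 4, 7), (1, 7, 4), (1, 8, 1), (4, 1, 7), (4, 5, 5), (4, 7, 1), (5, 4, 5), (5, 5, 4), (7, 1, 4), (7, 4, 1), (8, 1, 1).
That gives 12 states.

degeneracy = 12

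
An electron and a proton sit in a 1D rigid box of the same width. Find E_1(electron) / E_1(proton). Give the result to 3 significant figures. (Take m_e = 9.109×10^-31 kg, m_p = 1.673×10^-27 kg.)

1.84×10^3

E_n ∝ 1/m at fixed n and L, so the ratio is m_p/m_e = 1.673×10^-27/9.109×10^-31 = 1.84×10^3.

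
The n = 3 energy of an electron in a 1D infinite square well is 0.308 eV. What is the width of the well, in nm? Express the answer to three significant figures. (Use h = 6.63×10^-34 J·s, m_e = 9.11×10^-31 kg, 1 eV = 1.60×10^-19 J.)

L = 3.32 nm

From E_n = n²h²/(8m_eL²), L = n·h/√(8m_eE_n).
E_3 = 0.308 eV = 4.928×10^-20 J, so L = 3·6.63×10^-34/√(8·9.11×10^-31·4.928×10^-20) = 3.32×10^-9 m = 3.32 nm.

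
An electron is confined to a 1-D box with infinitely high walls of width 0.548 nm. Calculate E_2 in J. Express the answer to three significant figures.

E_2 = 8.02×10^-19 J

For an infinite well E_n = n²h²/(8m_eL²), so E_1 = h²/(8m_eL²) = (6.626×10^-34)²/(8·9.109×10^-31·(5.48×10^-10 m)²) = 2.006×10^-19 J.
Then E_2 = 2²·E_1 = 4·2.006×10^-19 J = 8.02×10^-19 J.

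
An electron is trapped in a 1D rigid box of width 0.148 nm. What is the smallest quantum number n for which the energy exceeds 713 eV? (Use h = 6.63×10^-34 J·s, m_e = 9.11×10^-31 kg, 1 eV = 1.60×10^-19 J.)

E_1 = h²/(8m_eL²) = 2.754×10^-18 J = 17.21 eV.
Need n² > 713/17.21 = 41.43, i.e. n > 6.437.
The smallest integer satisfying this is n = 7.

n = 7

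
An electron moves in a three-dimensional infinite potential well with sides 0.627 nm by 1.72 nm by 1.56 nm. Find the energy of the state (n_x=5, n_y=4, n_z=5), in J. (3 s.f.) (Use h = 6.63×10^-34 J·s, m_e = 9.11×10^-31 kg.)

E = 4.78×10^-18 J

For a 3D rectangular well E = (h²/8m_e)·Σ n_i²/L_i² = (6.63×10^-34)²/(8·9.11×10^-31) · [5²/(0.627 nm)² + 4²/(1.72 nm)² + 5²/(1.56 nm)²].
Evaluating gives E = 4.78×10^-18 J.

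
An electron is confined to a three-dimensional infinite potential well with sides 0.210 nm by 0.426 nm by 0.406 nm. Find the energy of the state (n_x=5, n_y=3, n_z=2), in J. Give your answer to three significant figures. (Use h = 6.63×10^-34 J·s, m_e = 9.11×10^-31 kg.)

E = 3.86×10^-17 J

For a 3D rectangular well E = (h²/8m_e)·Σ n_i²/L_i² = (6.63×10^-34)²/(8·9.11×10^-31) · [5²/(0.210 nm)² + 3²/(0.426 nm)² + 2²/(0.406 nm)²].
Evaluating gives E = 3.86×10^-17 J.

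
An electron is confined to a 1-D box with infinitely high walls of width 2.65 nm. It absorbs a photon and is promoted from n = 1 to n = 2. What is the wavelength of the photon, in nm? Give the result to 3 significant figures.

E_1 = h²/(8m_eL²) = 8.579×10^-21 J, so ΔE = (2² − 1²)E_1 = 2.574×10^-20 J.
λ = hc/ΔE = (6.626×10^-34·2.998×10^8)/2.574×10^-20 = 7.72×10^-6 m = 7.72×10^3 nm.

λ = 7.72×10^3 nm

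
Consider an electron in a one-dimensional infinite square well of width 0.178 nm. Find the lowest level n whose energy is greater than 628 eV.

E_1 = h²/(8m_eL²) = 1.902×10^-18 J = 11.87 eV.
Need n² > 628/11.87 = 52.91, i.e. n > 7.274.
The smallest integer satisfying this is n = 8.

n = 8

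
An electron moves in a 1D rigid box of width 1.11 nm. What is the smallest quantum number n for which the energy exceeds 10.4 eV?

n = 6

E_1 = h²/(8m_eL²) = 4.890×10^-20 J = 0.3052 eV.
Need n² > 10.4/0.3052 = 34.08, i.e. n > 5.838.
The smallest integer satisfying this is n = 6.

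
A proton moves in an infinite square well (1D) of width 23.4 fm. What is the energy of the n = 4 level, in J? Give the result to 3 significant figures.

E_4 = 9.59×10^-13 J

For an infinite well E_n = n²h²/(8m_pL²), so E_1 = h²/(8m_pL²) = (6.626×10^-34)²/(8·1.673×10^-27·(2.34×10^-14 m)²) = 5.991×10^-14 J.
Then E_4 = 4²·E_1 = 16·5.991×10^-14 J = 9.59×10^-13 J.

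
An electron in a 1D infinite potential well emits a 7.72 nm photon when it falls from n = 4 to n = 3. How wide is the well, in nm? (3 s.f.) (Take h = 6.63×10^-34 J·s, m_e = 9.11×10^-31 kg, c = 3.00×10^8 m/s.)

L = 0.128 nm

The photon carries ΔE = hc/λ = 6.63×10^-34·3.00×10^8/7.72×10^-9 m = 2.576×10^-17 J.
Since ΔE = (4² − 3²)E_1, E_1 = 3.680×10^-18 J, and L = h/√(8m_eE_1) = 1.28×10^-10 m = 0.128 nm.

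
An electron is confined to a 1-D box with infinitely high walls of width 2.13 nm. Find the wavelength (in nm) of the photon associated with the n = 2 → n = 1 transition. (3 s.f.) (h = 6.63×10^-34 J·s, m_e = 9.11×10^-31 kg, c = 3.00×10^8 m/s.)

E_1 = h²/(8m_eL²) = 1.329×10^-20 J, so ΔE = (2² − 1²)E_1 = 3.987×10^-20 J.
λ = hc/ΔE = (6.63×10^-34·3.00×10^8)/3.987×10^-20 = 4.99×10^-6 m = 4.99×10^3 nm.

λ = 4.99×10^3 nm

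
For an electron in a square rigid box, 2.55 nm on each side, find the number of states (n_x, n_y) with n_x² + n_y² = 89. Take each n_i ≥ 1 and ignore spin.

The level has n_x² + n_y² = 89. The ordered positive-integer solutions are (5, 8), (8, 5).
That gives 2 states.

degeneracy = 2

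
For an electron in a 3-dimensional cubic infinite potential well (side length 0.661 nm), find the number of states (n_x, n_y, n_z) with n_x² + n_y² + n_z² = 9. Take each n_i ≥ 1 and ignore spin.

degeneracy = 3

The level has n_x² + n_y² + n_z² = 9. The ordered positive-integer solutions are (1, 2, 2), (2, 1, 2), (2, 2, 1).
That gives 3 states.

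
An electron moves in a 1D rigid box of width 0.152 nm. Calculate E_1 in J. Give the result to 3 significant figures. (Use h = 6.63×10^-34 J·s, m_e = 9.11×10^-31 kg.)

E_1 = 2.61×10^-18 J

For an infinite well E_n = n²h²/(8m_eL²), so E_1 = h²/(8m_eL²) = (6.63×10^-34)²/(8·9.11×10^-31·(1.52×10^-10 m)²) = 2.611×10^-18 J.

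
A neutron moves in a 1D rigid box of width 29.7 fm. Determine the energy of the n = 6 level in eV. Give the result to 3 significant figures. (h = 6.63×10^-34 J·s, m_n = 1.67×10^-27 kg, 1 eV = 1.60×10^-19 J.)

E_6 = 8.39×10^6 eV

For an infinite well E_n = n²h²/(8m_nL²), so E_1 = h²/(8m_nL²) = (6.63×10^-34)²/(8·1.67×10^-27·(2.97×10^-14 m)²) = 3.730×10^-14 J.
Then E_6 = 6²·E_1 = 36·3.730×10^-14 J = 1.343×10^-12 J.
Converting, E_6 = 1.343×10^-12 J / (1.60×10^-19 J/eV) = 8.39×10^6 eV.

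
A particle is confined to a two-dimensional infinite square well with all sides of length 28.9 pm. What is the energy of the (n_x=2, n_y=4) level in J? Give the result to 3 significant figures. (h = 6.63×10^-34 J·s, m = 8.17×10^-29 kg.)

E = 1.61×10^-17 J

For a 2D rectangular well E = (h²/8m)·Σ n_i²/L_i² = (6.63×10^-34)²/(8·8.17×10^-29) · [2²/(28.9 pm)² + 4²/(28.9 pm)²].
Evaluating gives E = 1.61×10^-17 J.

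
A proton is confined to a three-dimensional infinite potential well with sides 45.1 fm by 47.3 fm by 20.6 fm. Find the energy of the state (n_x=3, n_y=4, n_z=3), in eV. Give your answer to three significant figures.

E = 6.71×10^6 eV

For a 3D rectangular well E = (h²/8m_p)·Σ n_i²/L_i² = (6.626×10^-34)²/(8·1.673×10^-27) · [3²/(45.1 fm)² + 4²/(47.3 fm)² + 3²/(20.6 fm)²].
Evaluating gives E = 1.075×10^-12 J = 6.71×10^6 eV.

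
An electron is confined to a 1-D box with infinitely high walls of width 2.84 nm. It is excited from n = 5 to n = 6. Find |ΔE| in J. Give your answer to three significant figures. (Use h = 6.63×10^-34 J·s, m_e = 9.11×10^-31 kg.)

E_1 = h²/(8m_eL²) = 7.478×10^-21 J.
|ΔE| = |5² − 6²|·E_1 = 11·7.478×10^-21 J = 8.23×10^-20 J.

|ΔE| = 8.23×10^-20 J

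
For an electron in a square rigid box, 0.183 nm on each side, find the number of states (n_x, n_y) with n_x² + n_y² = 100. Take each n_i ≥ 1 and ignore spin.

The level has n_x² + n_y² = 100. The ordered positive-integer solutions are (6, 8), (8, 6).
That gives 2 states.

degeneracy = 2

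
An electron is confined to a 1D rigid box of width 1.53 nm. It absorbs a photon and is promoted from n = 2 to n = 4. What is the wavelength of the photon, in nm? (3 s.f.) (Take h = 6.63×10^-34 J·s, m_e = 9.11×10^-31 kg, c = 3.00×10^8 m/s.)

λ = 643 nm

E_1 = h²/(8m_eL²) = 2.577×10^-20 J, so ΔE = (4² − 2²)E_1 = 3.092×10^-19 J.
λ = hc/ΔE = (6.63×10^-34·3.00×10^8)/3.092×10^-19 = 6.43×10^-7 m = 643 nm.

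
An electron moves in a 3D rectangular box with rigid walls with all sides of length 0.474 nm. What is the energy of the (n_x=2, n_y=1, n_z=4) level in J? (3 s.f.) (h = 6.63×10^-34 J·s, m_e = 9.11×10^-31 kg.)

E = 5.64×10^-18 J

For a 3D rectangular well E = (h²/8m_e)·Σ n_i²/L_i² = (6.63×10^-34)²/(8·9.11×10^-31) · [2²/(0.474 nm)² + 1²/(0.474 nm)² + 4²/(0.474 nm)²].
Evaluating gives E = 5.64×10^-18 J.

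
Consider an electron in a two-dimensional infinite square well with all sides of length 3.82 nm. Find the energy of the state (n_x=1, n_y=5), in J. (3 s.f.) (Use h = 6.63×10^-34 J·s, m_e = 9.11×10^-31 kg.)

For a 2D rectangular well E = (h²/8m_e)·Σ n_i²/L_i² = (6.63×10^-34)²/(8·9.11×10^-31) · [1²/(3.82 nm)² + 5²/(3.82 nm)²].
Evaluating gives E = 1.07×10^-19 J.

E = 1.07×10^-19 J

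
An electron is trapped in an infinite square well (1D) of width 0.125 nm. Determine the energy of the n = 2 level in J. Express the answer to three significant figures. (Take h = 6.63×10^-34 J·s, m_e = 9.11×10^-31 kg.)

E_2 = 1.54×10^-17 J

For an infinite well E_n = n²h²/(8m_eL²), so E_1 = h²/(8m_eL²) = (6.63×10^-34)²/(8·9.11×10^-31·(1.25×10^-10 m)²) = 3.860×10^-18 J.
Then E_2 = 2²·E_1 = 4·3.860×10^-18 J = 1.54×10^-17 J.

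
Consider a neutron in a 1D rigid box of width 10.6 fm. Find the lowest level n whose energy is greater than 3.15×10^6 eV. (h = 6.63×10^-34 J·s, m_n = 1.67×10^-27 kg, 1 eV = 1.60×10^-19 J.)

n = 2

E_1 = h²/(8m_nL²) = 2.928×10^-13 J = 1.830×10^6 eV.
Need n² > 3.15×10^6/1.830×10^6 = 1.721, i.e. n > 1.312.
The smallest integer satisfying this is n = 2.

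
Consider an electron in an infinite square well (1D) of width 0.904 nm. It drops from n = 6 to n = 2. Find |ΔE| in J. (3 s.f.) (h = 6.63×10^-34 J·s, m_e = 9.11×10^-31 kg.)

E_1 = h²/(8m_eL²) = 7.380×10^-20 J.
|ΔE| = |6² − 2²|·E_1 = 32·7.380×10^-20 J = 2.36×10^-18 J.

|ΔE| = 2.36×10^-18 J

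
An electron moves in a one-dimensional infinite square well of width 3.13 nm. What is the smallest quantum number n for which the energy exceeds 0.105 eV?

n = 2

E_1 = h²/(8m_eL²) = 6.150×10^-21 J = 0.03839 eV.
Need n² > 0.105/0.03839 = 2.735, i.e. n > 1.654.
The smallest integer satisfying this is n = 2.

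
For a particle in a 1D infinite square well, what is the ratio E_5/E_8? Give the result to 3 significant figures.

0.391

E_n ∝ n², so E_5/E_8 = 5²/8² = 25/64 = 0.391.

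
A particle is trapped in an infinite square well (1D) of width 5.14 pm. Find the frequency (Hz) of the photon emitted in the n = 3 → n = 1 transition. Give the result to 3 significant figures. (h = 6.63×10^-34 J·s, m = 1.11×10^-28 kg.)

E_1 = h²/(8mL²) = 1.874×10^-17 J and ΔE = (3² − 1²)E_1 = 1.499×10^-16 J.
f = ΔE/h = 1.499×10^-16/6.63×10^-34 = 2.26×10^17 Hz.

f = 2.26×10^17 Hz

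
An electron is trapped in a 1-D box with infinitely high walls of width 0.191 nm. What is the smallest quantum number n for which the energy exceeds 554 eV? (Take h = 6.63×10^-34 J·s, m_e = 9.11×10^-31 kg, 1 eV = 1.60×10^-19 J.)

E_1 = h²/(8m_eL²) = 1.653×10^-18 J = 10.33 eV.
Need n² > 554/10.33 = 53.63, i.e. n > 7.323.
The smallest integer satisfying this is n = 8.

n = 8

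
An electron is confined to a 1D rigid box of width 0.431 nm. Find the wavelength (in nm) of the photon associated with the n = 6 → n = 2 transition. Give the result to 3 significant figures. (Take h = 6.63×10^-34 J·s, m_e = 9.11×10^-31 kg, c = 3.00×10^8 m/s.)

λ = 19.1 nm

E_1 = h²/(8m_eL²) = 3.247×10^-19 J, so ΔE = (6² − 2²)E_1 = 1.039×10^-17 J.
λ = hc/ΔE = (6.63×10^-34·3.00×10^8)/1.039×10^-17 = 1.91×10^-8 m = 19.1 nm.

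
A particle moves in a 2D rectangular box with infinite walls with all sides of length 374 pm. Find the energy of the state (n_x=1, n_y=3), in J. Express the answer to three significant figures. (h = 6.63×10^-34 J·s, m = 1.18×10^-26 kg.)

For a 2D rectangular well E = (h²/8m)·Σ n_i²/L_i² = (6.63×10^-34)²/(8·1.18×10^-26) · [1²/(374 pm)² + 3²/(374 pm)²].
Evaluating gives E = 3.33×10^-22 J.

E = 3.33×10^-22 J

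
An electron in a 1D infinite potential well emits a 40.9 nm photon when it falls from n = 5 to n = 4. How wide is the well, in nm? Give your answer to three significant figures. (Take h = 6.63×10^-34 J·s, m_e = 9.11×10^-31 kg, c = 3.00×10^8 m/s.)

L = 0.334 nm

The photon carries ΔE = hc/λ = 6.63×10^-34·3.00×10^8/4.09×10^-8 m = 4.863×10^-18 J.
Since ΔE = (5² − 4²)E_1, E_1 = 5.403×10^-19 J, and L = h/√(8m_eE_1) = 3.34×10^-10 m = 0.334 nm.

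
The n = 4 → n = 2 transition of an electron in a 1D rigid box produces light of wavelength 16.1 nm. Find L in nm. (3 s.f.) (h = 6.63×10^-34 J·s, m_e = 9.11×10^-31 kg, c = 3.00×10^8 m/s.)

L = 0.242 nm

The photon carries ΔE = hc/λ = 6.63×10^-34·3.00×10^8/1.61×10^-8 m = 1.235×10^-17 J.
Since ΔE = (4² − 2²)E_1, E_1 = 1.029×10^-18 J, and L = h/√(8m_eE_1) = 2.42×10^-10 m = 0.242 nm.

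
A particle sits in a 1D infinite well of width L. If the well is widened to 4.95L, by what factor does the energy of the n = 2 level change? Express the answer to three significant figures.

0.0408

E_n ∝ 1/L², so the energy scales by 1/4.95² = 0.0408.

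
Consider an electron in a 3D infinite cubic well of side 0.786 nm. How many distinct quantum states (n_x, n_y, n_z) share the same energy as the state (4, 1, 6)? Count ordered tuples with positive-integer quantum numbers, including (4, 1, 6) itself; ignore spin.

degeneracy = 6

The level has n_x² + n_y² + n_z² = 53. The ordered positive-integer solutions are (1, 4, 6), (1, 6, 4), (4, 1, 6), (4, 6, 1), (6, 1, 4), (6, 4, 1).
That gives 6 states.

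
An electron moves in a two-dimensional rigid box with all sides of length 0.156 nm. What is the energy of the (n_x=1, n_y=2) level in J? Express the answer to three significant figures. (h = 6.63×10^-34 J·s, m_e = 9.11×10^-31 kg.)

E = 1.24×10^-17 J

For a 2D rectangular well E = (h²/8m_e)·Σ n_i²/L_i² = (6.63×10^-34)²/(8·9.11×10^-31) · [1²/(0.156 nm)² + 2²/(0.156 nm)²].
Evaluating gives E = 1.24×10^-17 J.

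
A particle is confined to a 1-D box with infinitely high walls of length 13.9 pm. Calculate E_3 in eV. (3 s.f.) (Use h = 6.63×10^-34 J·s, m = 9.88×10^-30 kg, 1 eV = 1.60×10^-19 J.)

E_3 = 1.62×10^3 eV

For an infinite well E_n = n²h²/(8mL²), so E_1 = h²/(8mL²) = (6.63×10^-34)²/(8·9.88×10^-30·(1.39×10^-11 m)²) = 2.878×10^-17 J.
Then E_3 = 3²·E_1 = 9·2.878×10^-17 J = 2.590×10^-16 J.
Converting, E_3 = 2.590×10^-16 J / (1.60×10^-19 J/eV) = 1.62×10^3 eV.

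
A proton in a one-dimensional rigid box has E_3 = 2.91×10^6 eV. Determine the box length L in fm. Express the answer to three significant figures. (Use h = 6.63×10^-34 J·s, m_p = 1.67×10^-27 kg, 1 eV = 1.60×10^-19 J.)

L = 25.2 fm

From E_n = n²h²/(8m_pL²), L = n·h/√(8m_pE_n).
E_3 = 2.91×10^6 eV = 4.656×10^-13 J, so L = 3·6.63×10^-34/√(8·1.67×10^-27·4.656×10^-13) = 2.52×10^-14 m = 25.2 fm.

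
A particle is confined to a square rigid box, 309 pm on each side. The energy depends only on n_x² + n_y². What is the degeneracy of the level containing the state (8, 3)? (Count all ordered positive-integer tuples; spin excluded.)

degeneracy = 2

The level has n_x² + n_y² = 73. The ordered positive-integer solutions are (3, 8), (8, 3).
That gives 2 states.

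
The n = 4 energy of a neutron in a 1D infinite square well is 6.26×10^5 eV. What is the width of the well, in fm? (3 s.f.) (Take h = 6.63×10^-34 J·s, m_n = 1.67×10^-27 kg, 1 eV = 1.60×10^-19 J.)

From E_n = n²h²/(8m_nL²), L = n·h/√(8m_nE_n).
E_4 = 6.26×10^5 eV = 1.002×10^-13 J, so L = 4·6.63×10^-34/√(8·1.67×10^-27·1.002×10^-13) = 7.25×10^-14 m = 72.5 fm.

L = 72.5 fm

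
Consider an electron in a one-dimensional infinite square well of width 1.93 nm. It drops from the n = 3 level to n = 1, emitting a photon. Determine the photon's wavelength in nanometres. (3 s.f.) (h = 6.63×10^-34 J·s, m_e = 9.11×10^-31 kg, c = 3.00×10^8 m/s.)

E_1 = h²/(8m_eL²) = 1.619×10^-20 J, so ΔE = (3² − 1²)E_1 = 1.295×10^-19 J.
λ = hc/ΔE = (6.63×10^-34·3.00×10^8)/1.295×10^-19 = 1.54×10^-6 m = 1.54×10^3 nm.

λ = 1.54×10^3 nm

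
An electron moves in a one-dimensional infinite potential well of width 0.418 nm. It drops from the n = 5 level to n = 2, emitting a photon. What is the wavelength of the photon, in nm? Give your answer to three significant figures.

λ = 27.4 nm

E_1 = h²/(8m_eL²) = 3.448×10^-19 J, so ΔE = (5² − 2²)E_1 = 7.241×10^-18 J.
λ = hc/ΔE = (6.626×10^-34·2.998×10^8)/7.241×10^-18 = 2.74×10^-8 m = 27.4 nm.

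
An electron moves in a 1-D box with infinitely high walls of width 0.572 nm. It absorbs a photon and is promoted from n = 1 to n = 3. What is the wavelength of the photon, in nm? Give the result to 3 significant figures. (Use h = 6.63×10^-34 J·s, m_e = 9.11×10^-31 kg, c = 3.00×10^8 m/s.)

λ = 135 nm

E_1 = h²/(8m_eL²) = 1.843×10^-19 J, so ΔE = (3² − 1²)E_1 = 1.474×10^-18 J.
λ = hc/ΔE = (6.63×10^-34·3.00×10^8)/1.474×10^-18 = 1.35×10^-7 m = 135 nm.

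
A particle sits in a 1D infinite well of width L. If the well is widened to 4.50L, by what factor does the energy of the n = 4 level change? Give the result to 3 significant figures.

E_n ∝ 1/L², so the energy scales by 1/4.50² = 0.0494.

0.0494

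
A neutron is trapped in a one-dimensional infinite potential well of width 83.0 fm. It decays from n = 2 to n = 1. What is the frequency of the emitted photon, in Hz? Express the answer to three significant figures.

f = 2.15×10^19 Hz

E_1 = h²/(8m_nL²) = 4.756×10^-15 J and ΔE = (2² − 1²)E_1 = 1.427×10^-14 J.
f = ΔE/h = 1.427×10^-14/6.626×10^-34 = 2.15×10^19 Hz.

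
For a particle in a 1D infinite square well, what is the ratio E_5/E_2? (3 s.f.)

E_n ∝ n², so E_5/E_2 = 5²/2² = 25/4 = 6.25.

6.25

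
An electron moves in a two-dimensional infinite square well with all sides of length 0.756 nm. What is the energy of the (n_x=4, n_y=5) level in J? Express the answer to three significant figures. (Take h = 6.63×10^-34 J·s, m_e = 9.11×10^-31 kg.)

E = 4.33×10^-18 J

For a 2D rectangular well E = (h²/8m_e)·Σ n_i²/L_i² = (6.63×10^-34)²/(8·9.11×10^-31) · [4²/(0.756 nm)² + 5²/(0.756 nm)²].
Evaluating gives E = 4.33×10^-18 J.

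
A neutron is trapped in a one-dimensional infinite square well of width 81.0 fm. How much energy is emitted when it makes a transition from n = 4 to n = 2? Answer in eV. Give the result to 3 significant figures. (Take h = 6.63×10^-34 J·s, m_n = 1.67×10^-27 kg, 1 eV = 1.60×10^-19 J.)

E_1 = h²/(8m_nL²) = 5.015×10^-15 J.
|ΔE| = |4² − 2²|·E_1 = 12·5.015×10^-15 J = 6.018×10^-14 J = 3.76×10^5 eV.

|ΔE| = 3.76×10^5 eV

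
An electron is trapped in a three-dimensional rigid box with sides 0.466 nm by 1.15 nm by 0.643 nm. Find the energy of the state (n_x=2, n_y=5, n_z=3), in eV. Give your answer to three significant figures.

E = 22.2 eV

For a 3D rectangular well E = (h²/8m_e)·Σ n_i²/L_i² = (6.626×10^-34)²/(8·9.109×10^-31) · [2²/(0.466 nm)² + 5²/(1.15 nm)² + 3²/(0.643 nm)²].
Evaluating gives E = 3.560×10^-18 J = 22.2 eV.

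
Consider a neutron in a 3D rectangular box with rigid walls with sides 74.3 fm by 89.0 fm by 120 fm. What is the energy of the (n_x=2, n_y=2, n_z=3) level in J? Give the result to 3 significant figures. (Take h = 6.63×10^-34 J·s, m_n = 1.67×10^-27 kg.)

E = 6.10×10^-14 J

For a 3D rectangular well E = (h²/8m_n)·Σ n_i²/L_i² = (6.63×10^-34)²/(8·1.67×10^-27) · [2²/(74.3 fm)² + 2²/(89.0 fm)² + 3²/(120 fm)²].
Evaluating gives E = 6.10×10^-14 J.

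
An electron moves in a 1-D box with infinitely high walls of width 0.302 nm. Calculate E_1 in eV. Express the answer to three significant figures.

E_1 = 4.12 eV

For an infinite well E_n = n²h²/(8m_eL²), so E_1 = h²/(8m_eL²) = (6.626×10^-34)²/(8·9.109×10^-31·(3.02×10^-10 m)²) = 6.606×10^-19 J.
Converting, E_1 = 6.606×10^-19 J / (1.602×10^-19 J/eV) = 4.12 eV.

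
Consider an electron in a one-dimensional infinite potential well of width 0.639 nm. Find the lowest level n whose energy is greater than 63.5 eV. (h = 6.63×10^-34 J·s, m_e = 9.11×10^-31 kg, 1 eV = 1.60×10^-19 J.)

E_1 = h²/(8m_eL²) = 1.477×10^-19 J = 0.9231 eV.
Need n² > 63.5/0.9231 = 68.79, i.e. n > 8.294.
The smallest integer satisfying this is n = 9.

n = 9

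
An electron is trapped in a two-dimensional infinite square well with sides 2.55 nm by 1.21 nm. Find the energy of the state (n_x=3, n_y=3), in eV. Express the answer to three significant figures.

For a 2D rectangular well E = (h²/8m_e)·Σ n_i²/L_i² = (6.626×10^-34)²/(8·9.109×10^-31) · [3²/(2.55 nm)² + 3²/(1.21 nm)²].
Evaluating gives E = 4.537×10^-19 J = 2.83 eV.

E = 2.83 eV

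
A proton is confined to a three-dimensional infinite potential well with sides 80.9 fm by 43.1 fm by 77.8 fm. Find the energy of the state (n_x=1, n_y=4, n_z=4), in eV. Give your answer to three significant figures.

E = 2.34×10^6 eV

For a 3D rectangular well E = (h²/8m_p)·Σ n_i²/L_i² = (6.626×10^-34)²/(8·1.673×10^-27) · [1²/(80.9 fm)² + 4²/(43.1 fm)² + 4²/(77.8 fm)²].
Evaluating gives E = 3.743×10^-13 J = 2.34×10^6 eV.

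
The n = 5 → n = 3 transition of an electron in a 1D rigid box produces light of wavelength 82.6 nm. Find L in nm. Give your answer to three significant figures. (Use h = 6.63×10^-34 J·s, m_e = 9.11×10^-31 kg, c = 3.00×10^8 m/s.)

The photon carries ΔE = hc/λ = 6.63×10^-34·3.00×10^8/8.26×10^-8 m = 2.408×10^-18 J.
Since ΔE = (5² − 3²)E_1, E_1 = 1.505×10^-19 J, and L = h/√(8m_eE_1) = 6.33×10^-10 m = 0.633 nm.

L = 0.633 nm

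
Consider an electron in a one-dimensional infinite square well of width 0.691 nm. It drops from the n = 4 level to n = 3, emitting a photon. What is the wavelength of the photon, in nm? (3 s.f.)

E_1 = h²/(8m_eL²) = 1.262×10^-19 J, so ΔE = (4² − 3²)E_1 = 8.834×10^-19 J.
λ = hc/ΔE = (6.626×10^-34·2.998×10^8)/8.834×10^-19 = 2.25×10^-7 m = 225 nm.

λ = 225 nm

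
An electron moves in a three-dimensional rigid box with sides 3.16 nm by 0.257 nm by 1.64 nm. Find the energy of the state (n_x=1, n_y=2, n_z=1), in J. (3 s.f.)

E = 3.68×10^-18 J

For a 3D rectangular well E = (h²/8m_e)·Σ n_i²/L_i² = (6.626×10^-34)²/(8·9.109×10^-31) · [1²/(3.16 nm)² + 2²/(0.257 nm)² + 1²/(1.64 nm)²].
Evaluating gives E = 3.68×10^-18 J.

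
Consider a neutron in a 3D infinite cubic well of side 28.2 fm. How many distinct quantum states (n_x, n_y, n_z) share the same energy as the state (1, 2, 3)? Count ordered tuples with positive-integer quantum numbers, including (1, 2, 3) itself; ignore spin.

The level has n_x² + n_y² + n_z² = 14. The ordered positive-integer solutions are (1, 2, 3), (1, 3, 2), (2, 1, 3), (2, 3, 1), (3, 1, 2), (3, 2, 1).
That gives 6 states.

degeneracy = 6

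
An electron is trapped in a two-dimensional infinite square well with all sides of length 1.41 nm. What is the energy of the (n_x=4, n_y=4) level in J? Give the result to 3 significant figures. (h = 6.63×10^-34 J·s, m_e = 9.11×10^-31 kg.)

E = 9.71×10^-19 J

For a 2D rectangular well E = (h²/8m_e)·Σ n_i²/L_i² = (6.63×10^-34)²/(8·9.11×10^-31) · [4²/(1.41 nm)² + 4²/(1.41 nm)²].
Evaluating gives E = 9.71×10^-19 J.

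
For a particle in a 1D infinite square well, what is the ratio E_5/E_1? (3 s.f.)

25.0

E_n ∝ n², so E_5/E_1 = 5²/1² = 25/1 = 25.0.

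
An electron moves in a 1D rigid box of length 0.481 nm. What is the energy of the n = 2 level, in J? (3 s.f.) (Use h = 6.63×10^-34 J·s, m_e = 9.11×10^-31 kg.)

For an infinite well E_n = n²h²/(8m_eL²), so E_1 = h²/(8m_eL²) = (6.63×10^-34)²/(8·9.11×10^-31·(4.81×10^-10 m)²) = 2.607×10^-19 J.
Then E_2 = 2²·E_1 = 4·2.607×10^-19 J = 1.04×10^-18 J.

E_2 = 1.04×10^-18 J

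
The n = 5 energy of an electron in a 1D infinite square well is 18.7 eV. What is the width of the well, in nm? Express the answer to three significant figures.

L = 0.709 nm

From E_n = n²h²/(8m_eL²), L = n·h/√(8m_eE_n).
E_5 = 18.7 eV = 2.996×10^-18 J, so L = 5·6.626×10^-34/√(8·9.109×10^-31·2.996×10^-18) = 7.09×10^-10 m = 0.709 nm.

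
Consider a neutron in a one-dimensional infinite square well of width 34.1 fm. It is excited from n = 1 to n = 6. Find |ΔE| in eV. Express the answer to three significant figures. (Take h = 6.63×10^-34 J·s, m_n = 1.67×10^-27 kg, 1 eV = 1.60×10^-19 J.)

|ΔE| = 6.19×10^6 eV

E_1 = h²/(8m_nL²) = 2.830×10^-14 J.
|ΔE| = |1² − 6²|·E_1 = 35·2.830×10^-14 J = 9.905×10^-13 J = 6.19×10^6 eV.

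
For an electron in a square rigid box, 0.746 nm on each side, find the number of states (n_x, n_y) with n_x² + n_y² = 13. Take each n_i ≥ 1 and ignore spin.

degeneracy = 2

The level has n_x² + n_y² = 13. The ordered positive-integer solutions are (2, 3), (3, 2).
That gives 2 states.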